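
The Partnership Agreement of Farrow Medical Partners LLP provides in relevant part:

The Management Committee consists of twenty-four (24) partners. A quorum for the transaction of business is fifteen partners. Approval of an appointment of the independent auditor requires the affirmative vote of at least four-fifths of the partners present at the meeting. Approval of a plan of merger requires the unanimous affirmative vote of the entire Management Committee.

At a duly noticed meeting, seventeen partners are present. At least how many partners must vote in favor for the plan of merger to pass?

24

The plan of merger requires the unanimous vote of the entire Management Committee (24).
Unanimous means all 24.
(Only 17 can vote, so the plan of merger cannot pass at this meeting, but the required vote is still 24.)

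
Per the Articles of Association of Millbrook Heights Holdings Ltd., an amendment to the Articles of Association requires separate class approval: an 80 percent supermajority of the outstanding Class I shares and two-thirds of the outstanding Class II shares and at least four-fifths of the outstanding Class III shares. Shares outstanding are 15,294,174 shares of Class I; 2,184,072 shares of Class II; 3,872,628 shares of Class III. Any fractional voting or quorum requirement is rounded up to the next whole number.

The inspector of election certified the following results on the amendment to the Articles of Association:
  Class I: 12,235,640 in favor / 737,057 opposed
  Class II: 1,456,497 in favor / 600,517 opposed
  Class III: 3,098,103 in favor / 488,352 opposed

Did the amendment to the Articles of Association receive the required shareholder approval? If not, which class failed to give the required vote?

Class I: 4/5 of 15294174 = 12235339.20, rounded up to 12235340; 12,235,340 required, 12,235,640 in favor — approved.
Class II: 2/3 of 2184072 = 1456048; 1,456,048 required, 1,456,497 in favor — approved.
Class III: 4/5 of 3872628 = 3098102.40, rounded up to 3098103; 3,098,103 required, 3,098,103 in favor — approved.

Approved — every class gave the required vote.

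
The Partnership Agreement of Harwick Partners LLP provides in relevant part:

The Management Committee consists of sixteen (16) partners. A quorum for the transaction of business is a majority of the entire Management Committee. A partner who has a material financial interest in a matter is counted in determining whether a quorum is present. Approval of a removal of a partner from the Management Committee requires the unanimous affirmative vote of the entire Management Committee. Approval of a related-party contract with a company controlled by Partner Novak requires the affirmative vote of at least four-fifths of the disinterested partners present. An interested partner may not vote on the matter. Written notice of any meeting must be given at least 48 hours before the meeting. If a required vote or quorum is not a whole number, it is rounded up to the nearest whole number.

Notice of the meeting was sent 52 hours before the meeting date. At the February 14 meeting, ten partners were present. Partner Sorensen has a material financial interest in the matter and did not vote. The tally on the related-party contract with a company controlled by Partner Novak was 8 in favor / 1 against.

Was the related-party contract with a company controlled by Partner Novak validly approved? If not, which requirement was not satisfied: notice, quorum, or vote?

Notice: 52 hours given; 48 required (52 ≥ 48). Satisfied.
Quorum: 10 present (interested partners count toward quorum); quorum is 9. Satisfied.
Vote: the related-party contract with a company controlled by Partner Novak requires four-fifths of the disinterested partners present (10 − 1 = 9). 4/5 of 9 = 7.20, rounded up to 8, so 8 affirmative votes are needed; 8 voted in favor. Satisfied.

Valid — all requirements satisfied.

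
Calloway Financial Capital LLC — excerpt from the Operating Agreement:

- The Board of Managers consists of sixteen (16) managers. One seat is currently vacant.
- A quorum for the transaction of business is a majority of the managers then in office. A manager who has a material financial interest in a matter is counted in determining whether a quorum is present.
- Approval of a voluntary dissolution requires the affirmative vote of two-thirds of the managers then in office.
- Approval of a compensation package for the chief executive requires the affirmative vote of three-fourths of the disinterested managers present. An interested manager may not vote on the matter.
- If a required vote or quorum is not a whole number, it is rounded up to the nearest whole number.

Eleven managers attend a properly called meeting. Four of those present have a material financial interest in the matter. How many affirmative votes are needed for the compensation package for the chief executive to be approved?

6

The compensation package for the chief executive requires three-fourths of the disinterested managers present (11 − 4 = 7).
3/4 of 7 = 5.25, rounded up to 6.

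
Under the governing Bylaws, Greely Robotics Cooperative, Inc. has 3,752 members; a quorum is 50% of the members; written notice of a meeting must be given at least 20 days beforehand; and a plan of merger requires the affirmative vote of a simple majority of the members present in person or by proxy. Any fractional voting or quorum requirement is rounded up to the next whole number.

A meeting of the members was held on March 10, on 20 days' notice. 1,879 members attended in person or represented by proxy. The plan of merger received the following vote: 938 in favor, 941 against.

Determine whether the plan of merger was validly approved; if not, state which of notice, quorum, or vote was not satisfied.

Notice: 20 days given; 20 required. Satisfied.
Quorum: 50% of 3,752 = 1,876; 1,879 present. Satisfied.
Vote: requires a majority of those present (1,879); a majority of 1879 is 940, so 940 needed; 938 in favor. Not satisfied.

Invalid — vote requirement not satisfied.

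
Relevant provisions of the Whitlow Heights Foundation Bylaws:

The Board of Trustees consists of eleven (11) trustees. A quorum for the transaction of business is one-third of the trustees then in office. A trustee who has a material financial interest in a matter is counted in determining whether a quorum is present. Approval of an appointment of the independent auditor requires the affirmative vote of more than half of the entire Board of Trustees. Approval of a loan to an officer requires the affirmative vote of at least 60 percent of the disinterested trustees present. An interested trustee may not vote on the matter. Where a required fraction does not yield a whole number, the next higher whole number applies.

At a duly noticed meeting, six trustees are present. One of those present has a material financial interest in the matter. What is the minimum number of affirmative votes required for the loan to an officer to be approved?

The loan to an officer requires three-fifths of the disinterested trustees present (6 − 1 = 5).
3/5 of 5 = 3.

3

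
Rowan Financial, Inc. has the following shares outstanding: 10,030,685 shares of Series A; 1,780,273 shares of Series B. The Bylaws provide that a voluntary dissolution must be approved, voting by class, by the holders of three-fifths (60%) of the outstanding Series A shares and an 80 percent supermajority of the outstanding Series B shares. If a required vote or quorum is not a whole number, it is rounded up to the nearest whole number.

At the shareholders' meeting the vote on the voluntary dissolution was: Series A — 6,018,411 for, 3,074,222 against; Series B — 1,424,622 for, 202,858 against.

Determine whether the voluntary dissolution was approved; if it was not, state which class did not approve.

Approved — every class gave the required vote.

Series A: 3/5 of 10030685 = 6018411; 6,018,411 required, 6,018,411 in favor — approved.
Series B: 4/5 of 1780273 = 1424218.40, rounded up to 1424219; 1,424,219 required, 1,424,622 in favor — approved.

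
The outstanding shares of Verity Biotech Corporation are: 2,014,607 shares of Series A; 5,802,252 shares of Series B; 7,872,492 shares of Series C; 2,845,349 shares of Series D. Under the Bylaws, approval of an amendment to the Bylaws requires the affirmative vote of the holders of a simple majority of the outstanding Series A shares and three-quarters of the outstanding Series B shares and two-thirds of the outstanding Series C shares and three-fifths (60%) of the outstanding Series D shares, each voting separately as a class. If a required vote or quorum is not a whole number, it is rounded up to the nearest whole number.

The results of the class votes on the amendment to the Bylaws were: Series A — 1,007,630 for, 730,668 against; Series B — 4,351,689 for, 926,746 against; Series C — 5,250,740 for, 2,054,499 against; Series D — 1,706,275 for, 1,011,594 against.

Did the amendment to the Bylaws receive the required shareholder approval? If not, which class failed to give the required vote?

Series A: a majority of 2014607 is 1007304; 1,007,304 required, 1,007,630 in favor — approved.
Series B: 3/4 of 5802252 = 4351689; 4,351,689 required, 4,351,689 in favor — approved.
Series C: 2/3 of 7872492 = 5248328; 5,248,328 required, 5,250,740 in favor — approved.
Series D: 3/5 of 2845349 = 1707209.40, rounded up to 1707210; 1,707,210 required, 1,706,275 in favor — not approved.

Not approved — the Series D shares did not give the required vote.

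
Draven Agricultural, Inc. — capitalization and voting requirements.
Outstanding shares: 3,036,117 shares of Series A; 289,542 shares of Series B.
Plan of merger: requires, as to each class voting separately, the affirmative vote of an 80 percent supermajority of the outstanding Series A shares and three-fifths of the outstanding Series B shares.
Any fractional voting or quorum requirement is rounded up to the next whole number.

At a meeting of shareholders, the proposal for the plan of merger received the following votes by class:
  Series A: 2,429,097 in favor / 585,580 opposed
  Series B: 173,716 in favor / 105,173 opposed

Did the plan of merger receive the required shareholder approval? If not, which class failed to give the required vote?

Not approved — the Series B shares did not give the required vote.

Series A: 4/5 of 3036117 = 2428893.60, rounded up to 2428894; 2,428,894 required, 2,429,097 in favor — approved.
Series B: 3/5 of 289542 = 173725.20, rounded up to 173726; 173,726 required, 173,716 in favor — not approved.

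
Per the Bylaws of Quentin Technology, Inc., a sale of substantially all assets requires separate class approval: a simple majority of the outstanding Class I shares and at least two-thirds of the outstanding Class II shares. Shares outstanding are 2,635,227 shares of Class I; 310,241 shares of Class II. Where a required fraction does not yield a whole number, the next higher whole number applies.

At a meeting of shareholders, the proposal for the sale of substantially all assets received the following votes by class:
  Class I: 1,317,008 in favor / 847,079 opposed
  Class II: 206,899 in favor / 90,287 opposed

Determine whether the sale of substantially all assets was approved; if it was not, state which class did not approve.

Not approved — the Class I shares did not give the required vote.

Class I: a majority of 2635227 is 1317614; 1,317,614 required, 1,317,008 in favor — not approved.
Class II: 2/3 of 310241 = 206827.33, rounded up to 206828; 206,828 required, 206,899 in favor — approved.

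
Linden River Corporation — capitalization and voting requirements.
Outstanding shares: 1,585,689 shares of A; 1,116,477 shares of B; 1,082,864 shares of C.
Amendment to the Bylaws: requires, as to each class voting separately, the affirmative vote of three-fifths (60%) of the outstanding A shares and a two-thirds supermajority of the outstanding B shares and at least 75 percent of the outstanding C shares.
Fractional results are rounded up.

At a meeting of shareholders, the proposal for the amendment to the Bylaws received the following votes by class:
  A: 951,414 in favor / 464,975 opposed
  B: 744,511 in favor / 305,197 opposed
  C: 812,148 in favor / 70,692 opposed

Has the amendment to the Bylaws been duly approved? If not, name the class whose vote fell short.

A: 3/5 of 1585689 = 951413.40, rounded up to 951414; 951,414 required, 951,414 in favor — approved.
B: 2/3 of 1116477 = 744318; 744,318 required, 744,511 in favor — approved.
C: 3/4 of 1082864 = 812148; 812,148 required, 812,148 in favor — approved.

Approved — every class gave the required vote.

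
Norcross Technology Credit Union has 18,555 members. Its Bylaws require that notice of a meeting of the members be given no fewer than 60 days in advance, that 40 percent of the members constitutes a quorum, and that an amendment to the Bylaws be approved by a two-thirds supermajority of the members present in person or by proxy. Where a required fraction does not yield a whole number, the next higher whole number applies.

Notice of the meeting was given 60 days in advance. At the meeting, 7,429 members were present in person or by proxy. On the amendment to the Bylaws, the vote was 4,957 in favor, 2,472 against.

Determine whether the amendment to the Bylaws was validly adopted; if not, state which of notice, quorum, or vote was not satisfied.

Valid — all requirements satisfied.

Notice: 60 days given; 60 required. Satisfied.
Quorum: 40% of 18,555 = 7,422; 7,429 present. Satisfied.
Vote: requires two-thirds of those present (7,429); 2/3 of 7429 = 4952.67, rounded up to 4953, so 4,953 needed; 4,957 in favor. Satisfied.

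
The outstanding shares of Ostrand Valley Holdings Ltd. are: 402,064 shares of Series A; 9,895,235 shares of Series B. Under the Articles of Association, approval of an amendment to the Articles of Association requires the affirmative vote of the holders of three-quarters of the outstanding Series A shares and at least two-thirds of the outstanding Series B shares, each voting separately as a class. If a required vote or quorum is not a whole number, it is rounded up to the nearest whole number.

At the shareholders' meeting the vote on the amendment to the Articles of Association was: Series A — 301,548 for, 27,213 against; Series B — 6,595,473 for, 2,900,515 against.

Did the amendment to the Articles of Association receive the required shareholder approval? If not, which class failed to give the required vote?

Not approved — the Series B shares did not give the required vote.

Series A: 3/4 of 402064 = 301548; 301,548 required, 301,548 in favor — approved.
Series B: 2/3 of 9895235 = 6596823.33, rounded up to 6596824; 6,596,824 required, 6,595,473 in favor — not approved.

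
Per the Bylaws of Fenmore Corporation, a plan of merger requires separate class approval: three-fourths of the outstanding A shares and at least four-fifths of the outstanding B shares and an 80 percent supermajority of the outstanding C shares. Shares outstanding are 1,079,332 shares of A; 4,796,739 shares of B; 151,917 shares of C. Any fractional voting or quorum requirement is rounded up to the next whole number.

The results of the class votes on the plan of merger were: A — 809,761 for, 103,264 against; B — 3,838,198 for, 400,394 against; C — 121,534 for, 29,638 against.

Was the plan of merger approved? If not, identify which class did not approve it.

Approved — every class gave the required vote.

A: 3/4 of 1079332 = 809499; 809,499 required, 809,761 in favor — approved.
B: 4/5 of 4796739 = 3837391.20, rounded up to 3837392; 3,837,392 required, 3,838,198 in favor — approved.
C: 4/5 of 151917 = 121533.60, rounded up to 121534; 121,534 required, 121,534 in favor — approved.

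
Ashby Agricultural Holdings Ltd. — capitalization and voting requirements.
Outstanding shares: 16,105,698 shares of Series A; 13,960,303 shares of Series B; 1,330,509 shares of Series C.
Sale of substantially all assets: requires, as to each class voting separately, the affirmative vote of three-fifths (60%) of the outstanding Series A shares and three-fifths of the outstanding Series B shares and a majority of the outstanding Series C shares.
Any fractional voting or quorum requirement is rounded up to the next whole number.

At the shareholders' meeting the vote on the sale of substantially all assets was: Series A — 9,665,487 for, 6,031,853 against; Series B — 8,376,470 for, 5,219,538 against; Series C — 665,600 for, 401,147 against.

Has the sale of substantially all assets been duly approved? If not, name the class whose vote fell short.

Series A: 3/5 of 16105698 = 9663418.80, rounded up to 9663419; 9,663,419 required, 9,665,487 in favor — approved.
Series B: 3/5 of 13960303 = 8376181.80, rounded up to 8376182; 8,376,182 required, 8,376,470 in favor — approved.
Series C: a majority of 1330509 is 665255; 665,255 required, 665,600 in favor — approved.

Approved — every class gave the required vote.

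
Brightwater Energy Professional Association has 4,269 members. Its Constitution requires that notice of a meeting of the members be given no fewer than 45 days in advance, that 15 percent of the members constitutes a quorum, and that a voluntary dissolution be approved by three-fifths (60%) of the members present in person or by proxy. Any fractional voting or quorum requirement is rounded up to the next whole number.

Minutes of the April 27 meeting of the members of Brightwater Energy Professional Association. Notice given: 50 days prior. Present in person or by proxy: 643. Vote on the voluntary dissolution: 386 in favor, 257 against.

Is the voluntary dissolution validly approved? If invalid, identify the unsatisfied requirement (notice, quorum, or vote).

Valid — all requirements satisfied.

Notice: 50 days given; 45 required. Satisfied.
Quorum: 15% of 4,269 = 640.35, rounded up to 641; 643 present. Satisfied.
Vote: requires three-fifths of those present (643); 3/5 of 643 = 385.80, rounded up to 386, so 386 needed; 386 in favor. Satisfied.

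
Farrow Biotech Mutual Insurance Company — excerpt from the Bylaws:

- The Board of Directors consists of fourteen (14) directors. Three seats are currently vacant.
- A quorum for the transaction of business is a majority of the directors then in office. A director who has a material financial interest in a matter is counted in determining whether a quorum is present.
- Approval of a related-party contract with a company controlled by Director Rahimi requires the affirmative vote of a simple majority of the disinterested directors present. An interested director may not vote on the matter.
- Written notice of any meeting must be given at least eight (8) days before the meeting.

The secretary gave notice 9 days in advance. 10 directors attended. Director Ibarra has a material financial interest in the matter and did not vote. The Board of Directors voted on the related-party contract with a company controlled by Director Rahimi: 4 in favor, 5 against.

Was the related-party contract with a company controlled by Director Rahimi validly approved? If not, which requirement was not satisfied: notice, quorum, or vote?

Invalid — vote requirement not satisfied.

Notice: 9 days given; 8 required (9 ≥ 8). Satisfied.
Quorum: 10 present (interested directors count toward quorum); quorum is 6. Satisfied.
Vote: the related-party contract with a company controlled by Director Rahimi requires a majority of the disinterested directors present (10 − 1 = 9). A majority of 9 is 5, so 5 affirmative votes are needed; 4 voted in favor. Not satisfied.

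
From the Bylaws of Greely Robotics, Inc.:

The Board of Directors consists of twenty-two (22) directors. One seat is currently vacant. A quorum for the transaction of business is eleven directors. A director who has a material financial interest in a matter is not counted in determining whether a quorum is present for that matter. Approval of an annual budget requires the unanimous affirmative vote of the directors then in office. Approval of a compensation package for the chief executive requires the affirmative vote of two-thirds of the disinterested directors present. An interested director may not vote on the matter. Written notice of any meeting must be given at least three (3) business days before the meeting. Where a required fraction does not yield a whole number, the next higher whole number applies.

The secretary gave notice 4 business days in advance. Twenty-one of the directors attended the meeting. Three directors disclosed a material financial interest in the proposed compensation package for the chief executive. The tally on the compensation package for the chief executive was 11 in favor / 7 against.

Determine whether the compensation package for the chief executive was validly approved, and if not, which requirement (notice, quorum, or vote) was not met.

Notice: 4 business days given; 3 required (4 ≥ 3). Satisfied.
Quorum: 21 present, but the 3 interested directors do not count, leaving 18. Quorum is 11. Satisfied.
Vote: the compensation package for the chief executive requires two-thirds of the disinterested directors present (21 − 3 = 18). 2/3 of 18 = 12, so 12 affirmative votes are needed; 11 voted in favor. Not satisfied.

Invalid — vote requirement not satisfied.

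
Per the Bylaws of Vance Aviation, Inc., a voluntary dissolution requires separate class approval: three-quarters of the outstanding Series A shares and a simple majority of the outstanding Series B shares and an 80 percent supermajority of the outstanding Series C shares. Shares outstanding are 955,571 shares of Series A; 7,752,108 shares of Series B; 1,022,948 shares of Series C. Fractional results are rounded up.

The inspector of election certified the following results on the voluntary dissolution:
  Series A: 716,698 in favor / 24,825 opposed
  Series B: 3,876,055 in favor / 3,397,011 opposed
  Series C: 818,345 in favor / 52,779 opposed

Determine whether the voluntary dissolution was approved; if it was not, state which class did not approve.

Series A: 3/4 of 955571 = 716678.25, rounded up to 716679; 716,679 required, 716,698 in favor — approved.
Series B: a majority of 7752108 is 3876055; 3,876,055 required, 3,876,055 in favor — approved.
Series C: 4/5 of 1022948 = 818358.40, rounded up to 818359; 818,359 required, 818,345 in favor — not approved.

Not approved — the Series C shares did not give the required vote.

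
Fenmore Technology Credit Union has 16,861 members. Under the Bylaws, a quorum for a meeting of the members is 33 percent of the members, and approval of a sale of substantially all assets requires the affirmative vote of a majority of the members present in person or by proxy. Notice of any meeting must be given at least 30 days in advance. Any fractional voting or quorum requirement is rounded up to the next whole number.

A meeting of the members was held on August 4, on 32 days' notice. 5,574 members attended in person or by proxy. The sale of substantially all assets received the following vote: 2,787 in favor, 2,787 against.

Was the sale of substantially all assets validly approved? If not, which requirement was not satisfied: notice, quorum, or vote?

Notice: 32 days given; 30 required. Satisfied.
Quorum: 33% of 16,861 = 5,564.13, rounded up to 5,565; 5,574 present. Satisfied.
Vote: requires a majority of those present (5,574); a majority of 5574 is 2788, so 2,788 needed; 2,787 in favor. Not satisfied.

Invalid — vote requirement not satisfied.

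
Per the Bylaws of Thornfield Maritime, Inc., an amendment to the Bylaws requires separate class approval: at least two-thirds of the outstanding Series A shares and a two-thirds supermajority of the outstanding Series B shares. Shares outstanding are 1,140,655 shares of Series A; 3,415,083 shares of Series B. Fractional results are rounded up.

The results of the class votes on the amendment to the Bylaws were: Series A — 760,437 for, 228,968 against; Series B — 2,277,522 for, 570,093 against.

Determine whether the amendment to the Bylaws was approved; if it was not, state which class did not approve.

Approved — every class gave the required vote.

Series A: 2/3 of 1140655 = 760436.67, rounded up to 760437; 760,437 required, 760,437 in favor — approved.
Series B: 2/3 of 3415083 = 2276722; 2,276,722 required, 2,277,522 in favor — approved.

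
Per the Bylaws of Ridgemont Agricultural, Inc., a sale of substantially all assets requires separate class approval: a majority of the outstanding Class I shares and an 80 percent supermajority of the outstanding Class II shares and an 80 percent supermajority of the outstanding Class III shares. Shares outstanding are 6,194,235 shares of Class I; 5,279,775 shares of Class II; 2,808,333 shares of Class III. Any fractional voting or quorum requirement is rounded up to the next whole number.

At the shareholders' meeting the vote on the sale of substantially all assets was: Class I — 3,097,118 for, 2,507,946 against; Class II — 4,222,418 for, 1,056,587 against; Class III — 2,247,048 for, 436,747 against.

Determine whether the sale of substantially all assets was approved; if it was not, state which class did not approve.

Class I: a majority of 6194235 is 3097118; 3,097,118 required, 3,097,118 in favor — approved.
Class II: 4/5 of 5279775 = 4223820; 4,223,820 required, 4,222,418 in favor — not approved.
Class III: 4/5 of 2808333 = 2246666.40, rounded up to 2246667; 2,246,667 required, 2,247,048 in favor — approved.

Not approved — the Class II shares did not give the required vote.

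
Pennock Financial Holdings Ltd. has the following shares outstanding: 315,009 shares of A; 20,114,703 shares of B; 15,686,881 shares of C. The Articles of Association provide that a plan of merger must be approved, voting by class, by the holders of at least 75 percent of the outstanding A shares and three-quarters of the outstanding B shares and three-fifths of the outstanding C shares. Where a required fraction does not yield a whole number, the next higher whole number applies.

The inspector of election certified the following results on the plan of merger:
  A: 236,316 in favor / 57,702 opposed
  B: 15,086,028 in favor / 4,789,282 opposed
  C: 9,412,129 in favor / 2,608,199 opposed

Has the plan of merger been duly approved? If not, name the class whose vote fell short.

A: 3/4 of 315009 = 236256.75, rounded up to 236257; 236,257 required, 236,316 in favor — approved.
B: 3/4 of 20114703 = 15086027.25, rounded up to 15086028; 15,086,028 required, 15,086,028 in favor — approved.
C: 3/5 of 15686881 = 9412128.60, rounded up to 9412129; 9,412,129 required, 9,412,129 in favor — approved.

Approved — every class gave the required vote.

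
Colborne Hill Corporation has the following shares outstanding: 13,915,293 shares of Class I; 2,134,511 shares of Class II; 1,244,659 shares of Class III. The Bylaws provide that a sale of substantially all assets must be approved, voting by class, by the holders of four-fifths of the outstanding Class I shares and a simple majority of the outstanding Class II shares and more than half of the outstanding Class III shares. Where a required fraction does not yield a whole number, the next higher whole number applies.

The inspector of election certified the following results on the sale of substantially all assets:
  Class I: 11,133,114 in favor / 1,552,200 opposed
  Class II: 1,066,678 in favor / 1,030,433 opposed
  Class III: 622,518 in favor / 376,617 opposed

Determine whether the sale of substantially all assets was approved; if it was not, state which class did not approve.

Not approved — the Class II shares did not give the required vote.

Class I: 4/5 of 13915293 = 11132234.40, rounded up to 11132235; 11,132,235 required, 11,133,114 in favor — approved.
Class II: a majority of 2134511 is 1067256; 1,067,256 required, 1,066,678 in favor — not approved.
Class III: a majority of 1244659 is 622330; 622,330 required, 622,518 in favor — approved.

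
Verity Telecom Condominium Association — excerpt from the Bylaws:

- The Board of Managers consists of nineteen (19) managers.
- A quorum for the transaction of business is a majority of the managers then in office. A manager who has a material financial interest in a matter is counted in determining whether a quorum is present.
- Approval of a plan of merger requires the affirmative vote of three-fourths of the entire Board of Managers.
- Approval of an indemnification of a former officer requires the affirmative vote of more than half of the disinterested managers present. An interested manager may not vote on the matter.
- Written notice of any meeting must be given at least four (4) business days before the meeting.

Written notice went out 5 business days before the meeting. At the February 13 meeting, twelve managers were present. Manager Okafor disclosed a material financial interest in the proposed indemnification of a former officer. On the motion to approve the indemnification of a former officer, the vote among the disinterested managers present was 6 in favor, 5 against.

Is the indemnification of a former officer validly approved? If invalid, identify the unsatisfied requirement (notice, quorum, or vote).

Valid — all requirements satisfied.

Notice: 5 business days given; 4 required (5 ≥ 4). Satisfied.
Quorum: 12 present (interested managers count toward quorum); quorum is 10. Satisfied.
Vote: the indemnification of a former officer requires a majority of the disinterested managers present (12 − 1 = 11). A majority of 11 is 6, so 6 affirmative votes are needed; 6 voted in favor. Satisfied.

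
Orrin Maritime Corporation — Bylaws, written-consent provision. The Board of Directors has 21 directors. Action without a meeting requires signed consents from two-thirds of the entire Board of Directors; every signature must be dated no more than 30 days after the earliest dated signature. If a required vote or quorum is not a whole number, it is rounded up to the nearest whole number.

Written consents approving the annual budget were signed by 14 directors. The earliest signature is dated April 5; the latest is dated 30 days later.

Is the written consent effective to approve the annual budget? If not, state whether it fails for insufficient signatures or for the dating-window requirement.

Signatures required: two-thirds of 21 — 2/3 of 21 = 14, so 14 needed; 14 signed. Sufficient.
Dating window: the latest signature is 30 days after the earliest; the limit is 30 days. Within the window.

Effective — both the signature and dating-window requirements are satisfied.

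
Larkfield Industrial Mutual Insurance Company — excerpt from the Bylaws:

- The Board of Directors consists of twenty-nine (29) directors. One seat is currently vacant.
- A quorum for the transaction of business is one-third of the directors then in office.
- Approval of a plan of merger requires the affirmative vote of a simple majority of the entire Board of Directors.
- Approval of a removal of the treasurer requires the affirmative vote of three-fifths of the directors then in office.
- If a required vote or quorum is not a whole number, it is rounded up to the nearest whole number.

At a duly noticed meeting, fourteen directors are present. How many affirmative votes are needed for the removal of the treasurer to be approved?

17

The removal of the treasurer requires three-fifths of the directors then in office (28).
3/5 of 28 = 16.80, rounded up to 17.
(Only 14 can vote, so the removal of the treasurer cannot pass at this meeting, but the required vote is still 17.)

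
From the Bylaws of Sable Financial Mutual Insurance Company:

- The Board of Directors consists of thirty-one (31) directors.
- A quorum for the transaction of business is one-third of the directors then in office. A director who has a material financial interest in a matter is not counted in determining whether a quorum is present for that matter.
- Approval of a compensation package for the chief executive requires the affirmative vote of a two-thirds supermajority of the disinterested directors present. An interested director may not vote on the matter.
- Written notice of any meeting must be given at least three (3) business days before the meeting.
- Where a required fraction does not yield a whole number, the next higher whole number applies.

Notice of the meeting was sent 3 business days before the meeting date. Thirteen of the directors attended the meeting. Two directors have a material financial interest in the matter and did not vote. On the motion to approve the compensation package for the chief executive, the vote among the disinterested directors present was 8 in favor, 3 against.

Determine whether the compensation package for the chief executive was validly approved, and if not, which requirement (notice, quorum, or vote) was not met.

Valid — all requirements satisfied.

Notice: 3 business days given; 3 required (3 ≥ 3). Satisfied.
Quorum: 13 present, but the 2 interested directors do not count, leaving 11. Quorum is 11. Satisfied.
Vote: the compensation package for the chief executive requires two-thirds of the disinterested directors present (13 − 2 = 11). 2/3 of 11 = 7.33, rounded up to 8, so 8 affirmative votes are needed; 8 voted in favor. Satisfied.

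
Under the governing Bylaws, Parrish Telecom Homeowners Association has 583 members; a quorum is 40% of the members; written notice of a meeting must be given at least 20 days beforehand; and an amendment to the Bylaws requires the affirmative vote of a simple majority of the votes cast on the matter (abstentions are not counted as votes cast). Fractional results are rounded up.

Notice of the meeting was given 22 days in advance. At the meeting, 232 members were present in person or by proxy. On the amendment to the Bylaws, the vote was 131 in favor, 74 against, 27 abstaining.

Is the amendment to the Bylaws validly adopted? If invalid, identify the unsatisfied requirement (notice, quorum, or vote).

Notice: 22 days given; 20 required. Satisfied.
Quorum: 40% of 583 = 233.20, rounded up to 234; 232 present. Not satisfied.
Vote: requires a majority of the votes cast (232 − 27 abstaining = 205); a majority of 205 is 103, so 103 needed; 131 in favor. Satisfied.

Invalid — quorum requirement not satisfied.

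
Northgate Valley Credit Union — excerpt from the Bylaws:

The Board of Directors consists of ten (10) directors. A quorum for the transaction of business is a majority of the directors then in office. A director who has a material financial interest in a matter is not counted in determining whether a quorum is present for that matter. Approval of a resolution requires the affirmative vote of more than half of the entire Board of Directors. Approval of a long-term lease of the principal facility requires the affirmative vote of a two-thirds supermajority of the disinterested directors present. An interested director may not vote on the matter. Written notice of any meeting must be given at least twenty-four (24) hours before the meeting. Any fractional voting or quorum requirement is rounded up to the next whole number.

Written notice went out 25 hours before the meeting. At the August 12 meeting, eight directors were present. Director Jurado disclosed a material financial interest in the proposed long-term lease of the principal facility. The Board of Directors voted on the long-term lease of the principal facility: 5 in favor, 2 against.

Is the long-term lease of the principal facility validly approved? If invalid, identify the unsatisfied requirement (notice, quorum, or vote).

Valid — all requirements satisfied.

Notice: 25 hours given; 24 required (25 ≥ 24). Satisfied.
Quorum: 8 present, but the 1 interested director does not count, leaving 7. Quorum is 6. Satisfied.
Vote: the long-term lease of the principal facility requires two-thirds of the disinterested directors present (8 − 1 = 7). 2/3 of 7 = 4.67, rounded up to 5, so 5 affirmative votes are needed; 5 voted in favor. Satisfied.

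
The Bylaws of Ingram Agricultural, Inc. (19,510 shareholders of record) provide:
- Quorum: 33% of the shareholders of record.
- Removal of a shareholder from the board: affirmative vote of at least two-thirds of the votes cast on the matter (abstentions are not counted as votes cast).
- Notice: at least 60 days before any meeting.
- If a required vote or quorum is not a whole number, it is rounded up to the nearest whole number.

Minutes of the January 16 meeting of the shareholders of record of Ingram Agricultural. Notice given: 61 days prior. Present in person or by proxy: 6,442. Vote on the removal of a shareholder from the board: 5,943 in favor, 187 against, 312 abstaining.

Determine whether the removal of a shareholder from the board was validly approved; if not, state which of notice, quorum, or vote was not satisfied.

Valid — all requirements satisfied.

Notice: 61 days given; 60 required. Satisfied.
Quorum: 33% of 19,510 = 6,438.30, rounded up to 6,439; 6,442 present. Satisfied.
Vote: requires two-thirds of the votes cast (6,442 − 312 abstaining = 6,130); 2/3 of 6130 = 4086.67, rounded up to 4087, so 4,087 needed; 5,943 in favor. Satisfied.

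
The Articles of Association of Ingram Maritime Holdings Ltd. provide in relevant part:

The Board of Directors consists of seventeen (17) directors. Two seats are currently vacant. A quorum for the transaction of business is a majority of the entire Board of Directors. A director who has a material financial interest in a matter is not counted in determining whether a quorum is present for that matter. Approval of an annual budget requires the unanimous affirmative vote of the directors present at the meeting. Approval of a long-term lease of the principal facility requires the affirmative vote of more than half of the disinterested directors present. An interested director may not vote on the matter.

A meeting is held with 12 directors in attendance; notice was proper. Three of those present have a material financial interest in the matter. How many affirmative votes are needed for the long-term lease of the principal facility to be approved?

The long-term lease of the principal facility requires a majority of the disinterested directors present (12 − 3 = 9).
A majority of 9 is 5.

5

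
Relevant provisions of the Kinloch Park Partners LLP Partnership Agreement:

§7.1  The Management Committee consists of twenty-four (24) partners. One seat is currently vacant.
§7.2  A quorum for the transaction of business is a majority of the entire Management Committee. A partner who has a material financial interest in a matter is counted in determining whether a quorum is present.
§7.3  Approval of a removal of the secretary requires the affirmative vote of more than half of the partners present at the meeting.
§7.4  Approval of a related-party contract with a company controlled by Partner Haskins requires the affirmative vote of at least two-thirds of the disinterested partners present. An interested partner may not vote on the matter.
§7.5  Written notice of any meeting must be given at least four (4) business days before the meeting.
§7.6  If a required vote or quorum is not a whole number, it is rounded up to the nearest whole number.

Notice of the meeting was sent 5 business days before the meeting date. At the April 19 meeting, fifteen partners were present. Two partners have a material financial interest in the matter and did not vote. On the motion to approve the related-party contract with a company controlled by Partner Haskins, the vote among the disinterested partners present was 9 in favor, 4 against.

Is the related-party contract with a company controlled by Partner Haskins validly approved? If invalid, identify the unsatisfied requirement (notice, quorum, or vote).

Valid — all requirements satisfied.

Notice: 5 business days given; 4 required (5 ≥ 4). Satisfied.
Quorum: 15 present (interested partners count toward quorum); quorum is 13. Satisfied.
Vote: the related-party contract with a company controlled by Partner Haskins requires two-thirds of the disinterested partners present (15 − 2 = 13). 2/3 of 13 = 8.67, rounded up to 9, so 9 affirmative votes are needed; 9 voted in favor. Satisfied.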